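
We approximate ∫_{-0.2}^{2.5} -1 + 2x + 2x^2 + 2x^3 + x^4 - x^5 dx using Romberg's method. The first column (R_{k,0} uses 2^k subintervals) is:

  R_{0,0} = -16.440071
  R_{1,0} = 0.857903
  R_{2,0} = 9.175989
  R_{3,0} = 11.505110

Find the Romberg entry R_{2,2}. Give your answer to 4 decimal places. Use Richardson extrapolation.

12.3037

R_{1,1} = 0.857903 + (0.857903 − (-16.440071))/3 = 6.623894
R_{2,1} = (4·9.175989 − 0.857903) / 3 = 11.948684
R_{2,2} = (16·11.948684 − 6.623894) / 15 = 12.303670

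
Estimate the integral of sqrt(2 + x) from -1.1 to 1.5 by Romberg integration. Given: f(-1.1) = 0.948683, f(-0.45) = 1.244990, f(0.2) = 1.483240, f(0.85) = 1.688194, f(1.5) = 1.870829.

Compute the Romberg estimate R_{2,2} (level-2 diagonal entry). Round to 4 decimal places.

R_{0,0} (trapezoid, 1 panel, h=2.6000): 3.665366
R_{1,0} (trapezoid, 2 panels, h=1.3000): 3.760895
R_{2,0} (trapezoid, 4 panels, h=0.6500): 3.787017
R_{1,1} = 3.760895 + (3.760895 − 3.665366)/3 = 3.792738
R_{2,1} = 3.787017 + (3.787017 − 3.760895)/3 = 3.795724
R_{2,2} = 3.795724 + (3.795724 − 3.792738)/15 = 3.795923

3.7959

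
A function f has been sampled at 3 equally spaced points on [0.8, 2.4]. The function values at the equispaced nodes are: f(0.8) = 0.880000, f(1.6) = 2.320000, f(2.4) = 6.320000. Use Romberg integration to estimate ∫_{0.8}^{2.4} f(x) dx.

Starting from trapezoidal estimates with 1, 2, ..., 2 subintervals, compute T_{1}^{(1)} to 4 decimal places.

T_{0}^{(0)} (trapezoid, 1 panel, h=1.6000): 5.760000
T_{1}^{(0)} (trapezoid, 2 panels, h=0.8000): 4.736000
T_{1}^{(1)} = 4.736000 + (4.736000 − 5.760000)/3 = 4.394667

4.3947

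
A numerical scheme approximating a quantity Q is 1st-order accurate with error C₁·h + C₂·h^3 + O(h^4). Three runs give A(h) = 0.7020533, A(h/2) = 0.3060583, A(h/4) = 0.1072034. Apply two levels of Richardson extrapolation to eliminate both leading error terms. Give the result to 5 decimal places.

-0.09190

First eliminate the h term (factor 2^1 = 2):
  B₁ = (2·0.3060583 − 0.7020533)/1 = -0.0899367
  B₂ = (2·0.1072034 − 0.3060583)/1 = -0.0916515
Then eliminate the h^3 term (factor 2^3 = 8):
  (8·(-0.0916515) − (-0.0899367))/7 = -0.0918965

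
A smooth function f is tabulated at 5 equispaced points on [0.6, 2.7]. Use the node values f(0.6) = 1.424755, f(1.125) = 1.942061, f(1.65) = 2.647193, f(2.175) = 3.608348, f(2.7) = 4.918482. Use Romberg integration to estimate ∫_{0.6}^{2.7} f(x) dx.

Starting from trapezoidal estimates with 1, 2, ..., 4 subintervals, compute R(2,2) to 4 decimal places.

5.9216

R(0,0) (trapezoid, 1 panel, h=2.1000): 6.660399
R(1,0) (trapezoid, 2 panels, h=1.0500): 6.109752
R(2,0) (trapezoid, 4 panels, h=0.5250): 5.968841
R(1,1) = 6.109752 + (6.109752 − 6.660399)/3 = 5.926203
R(2,1) = 5.968841 + (5.968841 − 6.109752)/3 = 5.921871
R(2,2) = 5.921871 + (5.921871 − 5.926203)/15 = 5.921582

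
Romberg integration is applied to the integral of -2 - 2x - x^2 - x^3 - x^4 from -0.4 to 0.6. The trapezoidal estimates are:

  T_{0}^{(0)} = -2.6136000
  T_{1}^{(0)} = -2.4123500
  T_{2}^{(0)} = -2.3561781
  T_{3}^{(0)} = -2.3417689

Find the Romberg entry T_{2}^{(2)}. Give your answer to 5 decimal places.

-2.33693

T_{1}^{(1)} = (4·(-2.4123500) − (-2.6136000)) / 3 = -2.3452667
T_{2}^{(1)} = -2.3561781 + (-2.3561781 − (-2.4123500))/3 = -2.3374541
T_{2}^{(2)} = (16·(-2.3374541) − (-2.3452667)) / 15 = -2.3369333
(Column j=1 coincides with Simpson's rule on the same nodes.)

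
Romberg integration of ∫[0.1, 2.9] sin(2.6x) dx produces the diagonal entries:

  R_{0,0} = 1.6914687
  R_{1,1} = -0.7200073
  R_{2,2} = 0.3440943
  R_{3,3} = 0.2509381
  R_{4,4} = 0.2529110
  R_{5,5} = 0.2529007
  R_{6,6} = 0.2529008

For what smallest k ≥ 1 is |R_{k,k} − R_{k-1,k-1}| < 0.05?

k = 4

|R_{1,1} − R_{0,0}| = 2.4114760 ≥ 0.05
|R_{2,2} − R_{1,1}| = 1.0641016 ≥ 0.05
|R_{3,3} − R_{2,2}| = 0.0931562 ≥ 0.05
|R_{4,4} − R_{3,3}| = 0.0019729 < 0.05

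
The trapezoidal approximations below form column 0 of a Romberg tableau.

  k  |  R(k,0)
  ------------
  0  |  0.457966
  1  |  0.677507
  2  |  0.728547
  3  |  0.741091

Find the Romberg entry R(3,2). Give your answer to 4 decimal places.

R(2,1) = (4·0.728547 − 0.677507) / 3 = 0.745560
R(3,1) = (4·0.741091 − 0.728547) / 3 = 0.745272
R(3,2) = (16·0.745272 − 0.745560) / 15 = 0.745253

0.7453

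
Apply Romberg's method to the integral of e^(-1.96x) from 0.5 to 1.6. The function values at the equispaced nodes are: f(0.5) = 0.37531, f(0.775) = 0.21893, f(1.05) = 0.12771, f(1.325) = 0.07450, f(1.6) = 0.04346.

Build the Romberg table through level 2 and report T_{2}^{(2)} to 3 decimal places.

T_{0}^{(0)} (trapezoid, 1 panel, h=1.1000): 0.23032
T_{1}^{(0)} (trapezoid, 2 panels, h=0.5500): 0.18540
T_{2}^{(0)} (trapezoid, 4 panels, h=0.2750): 0.17339
T_{1}^{(1)} = 0.18540 + (0.18540 − 0.23032)/3 = 0.17043
T_{2}^{(1)} = 0.17339 + (0.17339 − 0.18540)/3 = 0.16939
T_{2}^{(2)} = 0.16939 + (0.16939 − 0.17043)/15 = 0.16932

0.169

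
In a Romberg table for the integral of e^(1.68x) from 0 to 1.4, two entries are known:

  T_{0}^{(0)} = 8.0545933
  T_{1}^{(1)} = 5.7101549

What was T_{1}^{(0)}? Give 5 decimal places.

6.29626

From T_{1}^{(1)} = (4·T_{1}^{(0)} − T_{0}^{(0)})/3, solve for T_{1}^{(0)}:
4·T_{1}^{(0)} = 3·5.7101549 + 8.0545933 = 25.1850580
T_{1}^{(0)} = 6.2962645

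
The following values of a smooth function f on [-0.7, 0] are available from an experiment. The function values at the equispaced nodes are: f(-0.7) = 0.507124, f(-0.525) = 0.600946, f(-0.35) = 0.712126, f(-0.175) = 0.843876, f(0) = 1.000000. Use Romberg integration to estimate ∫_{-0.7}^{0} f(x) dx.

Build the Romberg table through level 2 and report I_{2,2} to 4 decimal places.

0.5081

I_{0,0} (trapezoid, 1 panel, h=0.7000): 0.527493
I_{1,0} (trapezoid, 2 panels, h=0.3500): 0.512991
I_{2,0} (trapezoid, 4 panels, h=0.1750): 0.509339
I_{1,1} = 0.512991 + (0.512991 − 0.527493)/3 = 0.508157
I_{2,1} = 0.509339 + (0.509339 − 0.512991)/3 = 0.508122
I_{2,2} = 0.508122 + (0.508122 − 0.508157)/15 = 0.508120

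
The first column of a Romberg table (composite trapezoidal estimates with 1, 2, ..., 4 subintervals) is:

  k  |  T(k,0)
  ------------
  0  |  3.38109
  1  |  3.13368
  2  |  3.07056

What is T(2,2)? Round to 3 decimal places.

Richardson extrapolation on the trapezoidal column (denominator 4−1=3):
T(1,1) = (4·3.13368 − 3.38109) / 3 = 3.05121
T(2,1) = (4·3.07056 − 3.13368) / 3 = 3.04952
T(2,2) = (16·3.04952 − 3.05121) / 15 = 3.04941
(Column j=1 coincides with Simpson's rule on the same nodes.)

3.049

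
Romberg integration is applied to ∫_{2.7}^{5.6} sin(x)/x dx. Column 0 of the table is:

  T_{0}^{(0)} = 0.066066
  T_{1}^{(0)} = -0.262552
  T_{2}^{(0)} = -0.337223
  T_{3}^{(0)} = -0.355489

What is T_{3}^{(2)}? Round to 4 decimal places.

Richardson extrapolation on the trapezoidal column (denominator 4−1=3):
T_{2}^{(1)} = -0.337223 + (-0.337223 − (-0.262552))/3 = -0.362113
T_{3}^{(1)} = (4·(-0.355489) − (-0.337223)) / 3 = -0.361578
T_{3}^{(2)} = (16·(-0.361578) − (-0.362113)) / 15 = -0.361542

-0.3615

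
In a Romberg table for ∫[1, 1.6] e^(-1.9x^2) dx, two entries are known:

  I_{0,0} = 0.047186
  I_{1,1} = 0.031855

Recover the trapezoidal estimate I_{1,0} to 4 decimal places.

0.0357

From I_{1,1} = (4·I_{1,0} − I_{0,0})/3, solve for I_{1,0}:
4·I_{1,0} = 3·0.031855 + 0.047186 = 0.142751
I_{1,0} = 0.035688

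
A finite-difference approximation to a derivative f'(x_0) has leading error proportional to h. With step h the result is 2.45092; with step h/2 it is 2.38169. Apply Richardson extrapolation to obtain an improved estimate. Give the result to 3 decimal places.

2.312

The leading error scales as h; refining by a factor of 2 reduces it by 2^1 = 2.
Extrapolated value = (2·A(h/2) − A(h)) / (2 − 1)
= (2·2.38169 − 2.45092) / 1
= 2.31246 / 1 = 2.31246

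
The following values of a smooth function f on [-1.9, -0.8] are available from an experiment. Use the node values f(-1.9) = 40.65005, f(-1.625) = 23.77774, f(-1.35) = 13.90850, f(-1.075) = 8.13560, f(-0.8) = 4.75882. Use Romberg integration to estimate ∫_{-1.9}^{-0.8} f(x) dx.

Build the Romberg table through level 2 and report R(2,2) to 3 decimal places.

18.407

R(0,0) (trapezoid, 1 panel, h=1.1000): 24.97488
R(1,0) (trapezoid, 2 panels, h=0.5500): 20.13711
R(2,0) (trapezoid, 4 panels, h=0.2750): 18.84473
R(1,1) = 20.13711 + (20.13711 − 24.97488)/3 = 18.52452
R(2,1) = 18.84473 + (18.84473 − 20.13711)/3 = 18.41394
R(2,2) = 18.41394 + (18.41394 − 18.52452)/15 = 18.40657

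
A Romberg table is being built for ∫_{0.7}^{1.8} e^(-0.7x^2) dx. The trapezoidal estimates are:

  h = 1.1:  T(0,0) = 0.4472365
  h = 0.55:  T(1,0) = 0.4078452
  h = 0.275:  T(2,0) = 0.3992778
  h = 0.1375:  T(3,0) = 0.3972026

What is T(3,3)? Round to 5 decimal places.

Richardson extrapolation on the trapezoidal column (denominator 4−1=3):
T(1,1) = (4·0.4078452 − 0.4472365) / 3 = 0.3947148
T(2,1) = (4·0.3992778 − 0.4078452) / 3 = 0.3964220
T(3,1) = 0.3972026 + (0.3972026 − 0.3992778)/3 = 0.3965109
T(2,2) = (16·0.3964220 − 0.3947148) / 15 = 0.3965358
T(3,2) = 0.3965109 + (0.3965109 − 0.3964220)/15 = 0.3965168
T(3,3) = 0.3965168 + (0.3965168 − 0.3965358)/63 = 0.3965165

0.39652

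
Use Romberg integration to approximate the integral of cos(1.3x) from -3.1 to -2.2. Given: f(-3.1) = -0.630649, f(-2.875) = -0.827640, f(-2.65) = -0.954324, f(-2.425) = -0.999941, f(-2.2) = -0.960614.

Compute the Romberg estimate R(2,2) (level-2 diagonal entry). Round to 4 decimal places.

R(0,0) (trapezoid, 1 panel, h=0.9000): -0.716068
R(1,0) (trapezoid, 2 panels, h=0.4500): -0.787480
R(2,0) (trapezoid, 4 panels, h=0.2250): -0.804946
R(1,1) = -0.787480 + (-0.787480 − (-0.716068))/3 = -0.811284
R(2,1) = -0.804946 + (-0.804946 − (-0.787480))/3 = -0.810768
R(2,2) = -0.810768 + (-0.810768 − (-0.811284))/15 = -0.810734

-0.8107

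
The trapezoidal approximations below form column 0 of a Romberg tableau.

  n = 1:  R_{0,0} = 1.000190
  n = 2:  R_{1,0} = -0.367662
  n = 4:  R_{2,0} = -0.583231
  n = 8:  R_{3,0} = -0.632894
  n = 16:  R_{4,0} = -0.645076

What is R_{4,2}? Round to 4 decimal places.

Richardson extrapolation on the trapezoidal column (denominator 4−1=3):
R_{3,1} = -0.632894 + (-0.632894 − (-0.583231))/3 = -0.649448
R_{4,1} = (4·(-0.645076) − (-0.632894)) / 3 = -0.649137
R_{4,2} = (16·(-0.649137) − (-0.649448)) / 15 = -0.649116

-0.6491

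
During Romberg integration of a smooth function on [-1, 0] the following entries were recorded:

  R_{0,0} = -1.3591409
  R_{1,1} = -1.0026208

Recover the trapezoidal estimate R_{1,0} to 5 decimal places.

-1.09175

From R_{1,1} = (4·R_{1,0} − R_{0,0})/3, solve for R_{1,0}:
4·R_{1,0} = 3·(-1.0026208) + (-1.3591409) = -4.3670033
R_{1,0} = -1.0917508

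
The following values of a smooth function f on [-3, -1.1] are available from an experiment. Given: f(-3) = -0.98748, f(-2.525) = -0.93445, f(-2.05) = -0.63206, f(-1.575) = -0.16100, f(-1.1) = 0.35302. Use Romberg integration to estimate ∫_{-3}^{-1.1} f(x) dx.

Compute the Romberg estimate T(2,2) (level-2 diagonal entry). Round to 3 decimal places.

-0.994

T(0,0) (trapezoid, 1 panel, h=1.9000): -0.60274
T(1,0) (trapezoid, 2 panels, h=0.9500): -0.90183
T(2,0) (trapezoid, 4 panels, h=0.4750): -0.97125
T(1,1) = -0.90183 + (-0.90183 − (-0.60274))/3 = -1.00153
T(2,1) = -0.97125 + (-0.97125 − (-0.90183))/3 = -0.99439
T(2,2) = -0.99439 + (-0.99439 − (-1.00153))/15 = -0.99391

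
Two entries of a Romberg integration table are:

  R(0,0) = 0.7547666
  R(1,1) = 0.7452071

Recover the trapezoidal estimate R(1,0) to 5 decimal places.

0.74760

From R(1,1) = (4·R(1,0) − R(0,0))/3, solve for R(1,0):
4·R(1,0) = 3·0.7452071 + 0.7547666 = 2.9903879
R(1,0) = 0.7475970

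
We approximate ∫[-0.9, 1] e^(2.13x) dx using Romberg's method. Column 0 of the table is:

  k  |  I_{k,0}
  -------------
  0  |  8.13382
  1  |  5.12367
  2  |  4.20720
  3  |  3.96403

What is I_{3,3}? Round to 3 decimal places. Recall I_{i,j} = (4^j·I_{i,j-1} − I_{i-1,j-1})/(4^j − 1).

Richardson extrapolation on the trapezoidal column (denominator 4−1=3):
I_{1,1} = (4·5.12367 − 8.13382) / 3 = 4.12029
I_{2,1} = (4·4.20720 − 5.12367) / 3 = 3.90171
I_{3,1} = (4·3.96403 − 4.20720) / 3 = 3.88297
I_{2,2} = (16·3.90171 − 4.12029) / 15 = 3.88714
I_{3,2} = 3.88297 + (3.88297 − 3.90171)/15 = 3.88172
I_{3,3} = 3.88172 + (3.88172 − 3.88714)/63 = 3.88163
(Column j=1 coincides with Simpson's rule on the same nodes.)

3.882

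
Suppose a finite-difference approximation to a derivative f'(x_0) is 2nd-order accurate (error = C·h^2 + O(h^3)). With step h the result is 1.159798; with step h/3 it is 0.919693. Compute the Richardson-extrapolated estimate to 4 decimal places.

Extrapolated value = (9·A(h/3) − A(h)) / (9 − 1)
= (9·0.919693 − 1.159798) / 8
= 7.117439 / 8 = 0.889680

0.8897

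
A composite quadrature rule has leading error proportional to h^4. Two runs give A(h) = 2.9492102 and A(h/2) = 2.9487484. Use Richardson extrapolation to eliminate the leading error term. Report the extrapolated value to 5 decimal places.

2.94872

Extrapolated value = (16·A(h/2) − A(h)) / (16 − 1)
= (16·2.9487484 − 2.9492102) / 15
= 44.2307642 / 15 = 2.9487176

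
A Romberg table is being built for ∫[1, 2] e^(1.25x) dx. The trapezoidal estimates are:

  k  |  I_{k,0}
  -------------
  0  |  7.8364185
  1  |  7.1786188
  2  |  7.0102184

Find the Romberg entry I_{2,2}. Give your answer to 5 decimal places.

6.95373

Richardson extrapolation on the trapezoidal column (denominator 4−1=3):
I_{1,1} = (4·7.1786188 − 7.8364185) / 3 = 6.9593522
I_{2,1} = (4·7.0102184 − 7.1786188) / 3 = 6.9540849
I_{2,2} = (16·6.9540849 − 6.9593522) / 15 = 6.9537337
(Column j=1 coincides with Simpson's rule on the same nodes.)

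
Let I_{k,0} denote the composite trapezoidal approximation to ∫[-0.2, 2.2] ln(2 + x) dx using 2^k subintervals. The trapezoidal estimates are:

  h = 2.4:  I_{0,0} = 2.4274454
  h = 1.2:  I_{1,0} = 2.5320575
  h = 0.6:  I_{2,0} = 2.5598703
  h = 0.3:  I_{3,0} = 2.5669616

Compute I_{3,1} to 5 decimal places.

Richardson extrapolation on the trapezoidal column (denominator 4−1=3):
I_{3,1} = 2.5669616 + (2.5669616 − 2.5598703)/3 = 2.5693254

2.56933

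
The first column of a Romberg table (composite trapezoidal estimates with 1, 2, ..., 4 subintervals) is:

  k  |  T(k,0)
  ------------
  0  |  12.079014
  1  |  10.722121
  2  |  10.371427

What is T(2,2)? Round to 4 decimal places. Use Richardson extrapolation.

10.2535

T(1,1) = (4·10.722121 − 12.079014) / 3 = 10.269823
T(2,1) = 10.371427 + (10.371427 − 10.722121)/3 = 10.254529
T(2,2) = 10.254529 + (10.254529 − 10.269823)/15 = 10.253509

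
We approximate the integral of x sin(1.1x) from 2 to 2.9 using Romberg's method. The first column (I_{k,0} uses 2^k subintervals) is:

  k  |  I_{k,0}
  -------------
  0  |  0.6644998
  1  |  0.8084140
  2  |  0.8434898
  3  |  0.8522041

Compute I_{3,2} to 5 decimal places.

0.85510

Richardson extrapolation on the trapezoidal column (denominator 4−1=3):
I_{2,1} = (4·0.8434898 − 0.8084140) / 3 = 0.8551817
I_{3,1} = 0.8522041 + (0.8522041 − 0.8434898)/3 = 0.8551089
I_{3,2} = (16·0.8551089 − 0.8551817) / 15 = 0.8551040
(Column j=1 coincides with Simpson's rule on the same nodes.)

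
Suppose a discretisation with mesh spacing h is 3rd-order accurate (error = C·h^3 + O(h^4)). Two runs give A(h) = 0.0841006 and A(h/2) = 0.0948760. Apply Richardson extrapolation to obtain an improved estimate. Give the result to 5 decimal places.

0.09642

The leading error scales as h^3; refining by a factor of 2 reduces it by 2^3 = 8.
Extrapolated value = (8·A(h/2) − A(h)) / (8 − 1)
= (8·0.0948760 − 0.0841006) / 7
= 0.6749074 / 7 = 0.0964153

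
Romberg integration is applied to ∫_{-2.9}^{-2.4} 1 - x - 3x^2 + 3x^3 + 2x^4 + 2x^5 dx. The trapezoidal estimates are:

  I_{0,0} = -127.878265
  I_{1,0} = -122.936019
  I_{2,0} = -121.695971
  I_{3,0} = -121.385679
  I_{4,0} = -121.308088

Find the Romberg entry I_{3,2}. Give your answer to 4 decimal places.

-121.2822

I_{2,1} = (4·(-121.695971) − (-122.936019)) / 3 = -121.282622
I_{3,1} = -121.385679 + (-121.385679 − (-121.695971))/3 = -121.282248
I_{3,2} = (16·(-121.282248) − (-121.282622)) / 15 = -121.282223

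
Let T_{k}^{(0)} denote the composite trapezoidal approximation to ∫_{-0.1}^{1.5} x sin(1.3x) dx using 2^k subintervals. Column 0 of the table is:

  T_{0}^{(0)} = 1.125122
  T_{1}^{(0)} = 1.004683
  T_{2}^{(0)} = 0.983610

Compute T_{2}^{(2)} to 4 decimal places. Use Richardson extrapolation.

Richardson extrapolation on the trapezoidal column (denominator 4−1=3):
T_{1}^{(1)} = (4·1.004683 − 1.125122) / 3 = 0.964537
T_{2}^{(1)} = (4·0.983610 − 1.004683) / 3 = 0.976586
T_{2}^{(2)} = (16·0.976586 − 0.964537) / 15 = 0.977389
(Column j=1 coincides with Simpson's rule on the same nodes.)

0.9774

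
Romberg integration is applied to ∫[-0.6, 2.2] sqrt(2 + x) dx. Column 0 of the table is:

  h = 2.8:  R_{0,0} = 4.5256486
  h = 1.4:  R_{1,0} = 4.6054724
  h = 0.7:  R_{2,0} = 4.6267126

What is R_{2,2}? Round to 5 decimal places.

R_{1,1} = (4·4.6054724 − 4.5256486) / 3 = 4.6320803
R_{2,1} = (4·4.6267126 − 4.6054724) / 3 = 4.6337927
R_{2,2} = 4.6337927 + (4.6337927 − 4.6320803)/15 = 4.6339069
(Column j=1 coincides with Simpson's rule on the same nodes.)

4.63391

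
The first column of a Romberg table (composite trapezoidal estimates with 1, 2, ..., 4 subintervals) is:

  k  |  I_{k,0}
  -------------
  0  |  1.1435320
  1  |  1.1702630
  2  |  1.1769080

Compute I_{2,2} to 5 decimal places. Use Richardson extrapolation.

1.17912

I_{1,1} = (4·1.1702630 − 1.1435320) / 3 = 1.1791733
I_{2,1} = (4·1.1769080 − 1.1702630) / 3 = 1.1791230
I_{2,2} = 1.1791230 + (1.1791230 − 1.1791733)/15 = 1.1791196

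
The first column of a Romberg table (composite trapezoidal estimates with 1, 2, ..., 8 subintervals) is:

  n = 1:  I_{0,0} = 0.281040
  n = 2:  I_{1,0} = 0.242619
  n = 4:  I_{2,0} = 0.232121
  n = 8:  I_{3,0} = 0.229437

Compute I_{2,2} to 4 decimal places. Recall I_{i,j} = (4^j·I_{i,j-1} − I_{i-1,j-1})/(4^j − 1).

Richardson extrapolation on the trapezoidal column (denominator 4−1=3):
I_{1,1} = 0.242619 + (0.242619 − 0.281040)/3 = 0.229812
I_{2,1} = 0.232121 + (0.232121 − 0.242619)/3 = 0.228622
I_{2,2} = 0.228622 + (0.228622 − 0.229812)/15 = 0.228543

0.2285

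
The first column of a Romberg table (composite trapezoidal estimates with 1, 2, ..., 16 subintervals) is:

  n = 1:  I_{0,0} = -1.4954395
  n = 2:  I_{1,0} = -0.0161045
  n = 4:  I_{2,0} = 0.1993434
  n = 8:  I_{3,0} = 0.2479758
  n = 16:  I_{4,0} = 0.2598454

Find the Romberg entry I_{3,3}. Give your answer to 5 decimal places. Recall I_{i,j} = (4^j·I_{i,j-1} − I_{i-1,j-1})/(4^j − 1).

0.26382

Richardson extrapolation on the trapezoidal column (denominator 4−1=3):
I_{1,1} = -0.0161045 + (-0.0161045 − (-1.4954395))/3 = 0.4770072
I_{2,1} = (4·0.1993434 − (-0.0161045)) / 3 = 0.2711594
I_{3,1} = (4·0.2479758 − 0.1993434) / 3 = 0.2641866
I_{2,2} = (16·0.2711594 − 0.4770072) / 15 = 0.2574362
I_{3,2} = 0.2641866 + (0.2641866 − 0.2711594)/15 = 0.2637217
I_{3,3} = (64·0.2637217 − 0.2574362) / 63 = 0.2638215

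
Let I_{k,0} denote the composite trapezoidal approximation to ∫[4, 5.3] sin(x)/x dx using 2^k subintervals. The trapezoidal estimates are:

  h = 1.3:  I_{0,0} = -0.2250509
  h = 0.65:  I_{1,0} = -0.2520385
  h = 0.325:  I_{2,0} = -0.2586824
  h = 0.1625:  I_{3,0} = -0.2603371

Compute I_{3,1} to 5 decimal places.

Richardson extrapolation on the trapezoidal column (denominator 4−1=3):
I_{3,1} = (4·(-0.2603371) − (-0.2586824)) / 3 = -0.2608887

-0.26089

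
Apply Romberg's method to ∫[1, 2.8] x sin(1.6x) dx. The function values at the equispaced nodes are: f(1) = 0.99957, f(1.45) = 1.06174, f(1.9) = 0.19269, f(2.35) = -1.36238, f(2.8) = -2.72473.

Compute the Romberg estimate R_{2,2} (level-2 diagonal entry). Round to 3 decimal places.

R_{0,0} (trapezoid, 1 panel, h=1.8000): -1.55264
R_{1,0} (trapezoid, 2 panels, h=0.9000): -0.60290
R_{2,0} (trapezoid, 4 panels, h=0.4500): -0.43674
R_{1,1} = -0.60290 + (-0.60290 − (-1.55264))/3 = -0.28632
R_{2,1} = -0.43674 + (-0.43674 − (-0.60290))/3 = -0.38135
R_{2,2} = -0.38135 + (-0.38135 − (-0.28632))/15 = -0.38769

-0.388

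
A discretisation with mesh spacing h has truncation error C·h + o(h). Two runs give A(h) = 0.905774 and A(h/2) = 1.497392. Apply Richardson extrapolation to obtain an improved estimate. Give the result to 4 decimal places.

Extrapolated value = (2·A(h/2) − A(h)) / (2 − 1)
= (2·1.497392 − 0.905774) / 1
= 2.089010 / 1 = 2.089010

2.0890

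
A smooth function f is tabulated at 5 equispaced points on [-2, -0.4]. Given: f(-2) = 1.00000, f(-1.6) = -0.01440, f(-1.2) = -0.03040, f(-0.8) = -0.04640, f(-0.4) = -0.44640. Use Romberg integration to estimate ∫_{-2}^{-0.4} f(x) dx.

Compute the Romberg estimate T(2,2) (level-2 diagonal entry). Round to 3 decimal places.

T(0,0) (trapezoid, 1 panel, h=1.6000): 0.44288
T(1,0) (trapezoid, 2 panels, h=0.8000): 0.19712
T(2,0) (trapezoid, 4 panels, h=0.4000): 0.07424
T(1,1) = 0.19712 + (0.19712 − 0.44288)/3 = 0.11520
T(2,1) = 0.07424 + (0.07424 − 0.19712)/3 = 0.03328
T(2,2) = 0.03328 + (0.03328 − 0.11520)/15 = 0.02782

0.028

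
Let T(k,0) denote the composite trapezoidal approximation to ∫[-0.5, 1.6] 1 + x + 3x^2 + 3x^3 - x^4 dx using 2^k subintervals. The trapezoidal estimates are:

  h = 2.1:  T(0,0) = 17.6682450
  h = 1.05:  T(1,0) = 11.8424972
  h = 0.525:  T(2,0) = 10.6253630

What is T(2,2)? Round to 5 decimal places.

10.24092

Richardson extrapolation on the trapezoidal column (denominator 4−1=3):
T(1,1) = (4·11.8424972 − 17.6682450) / 3 = 9.9005813
T(2,1) = 10.6253630 + (10.6253630 − 11.8424972)/3 = 10.2196516
T(2,2) = (16·10.2196516 − 9.9005813) / 15 = 10.2409230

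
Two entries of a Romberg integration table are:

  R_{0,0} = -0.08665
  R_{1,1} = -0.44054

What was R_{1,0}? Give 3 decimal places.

From R_{1,1} = (4·R_{1,0} − R_{0,0})/3, solve for R_{1,0}:
4·R_{1,0} = 3·(-0.44054) + (-0.08665) = -1.40827
R_{1,0} = -0.35207

-0.352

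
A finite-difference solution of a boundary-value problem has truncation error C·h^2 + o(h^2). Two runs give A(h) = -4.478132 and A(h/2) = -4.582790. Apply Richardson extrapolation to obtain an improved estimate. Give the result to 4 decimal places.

The leading error scales as h^2; refining by a factor of 2 reduces it by 2^2 = 4.
Extrapolated value = (4·A(h/2) − A(h)) / (4 − 1)
= (4·(-4.582790) − (-4.478132)) / 3
= -13.853028 / 3 = -4.617676

-4.6177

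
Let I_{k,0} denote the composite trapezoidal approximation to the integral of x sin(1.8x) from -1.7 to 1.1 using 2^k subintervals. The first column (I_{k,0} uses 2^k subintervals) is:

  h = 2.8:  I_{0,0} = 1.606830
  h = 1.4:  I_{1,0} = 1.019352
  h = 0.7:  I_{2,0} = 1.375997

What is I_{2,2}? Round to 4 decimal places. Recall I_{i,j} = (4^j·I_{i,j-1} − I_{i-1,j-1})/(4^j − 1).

Richardson extrapolation on the trapezoidal column (denominator 4−1=3):
I_{1,1} = 1.019352 + (1.019352 − 1.606830)/3 = 0.823526
I_{2,1} = 1.375997 + (1.375997 − 1.019352)/3 = 1.494879
I_{2,2} = 1.494879 + (1.494879 − 0.823526)/15 = 1.539636

1.5396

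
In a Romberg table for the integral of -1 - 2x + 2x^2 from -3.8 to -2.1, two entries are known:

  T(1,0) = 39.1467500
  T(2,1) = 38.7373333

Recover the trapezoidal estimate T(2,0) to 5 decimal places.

38.83969

From T(2,1) = (4·T(2,0) − T(1,0))/3, solve for T(2,0):
4·T(2,0) = 3·38.7373333 + 39.1467500 = 155.3587499
T(2,0) = 38.8396875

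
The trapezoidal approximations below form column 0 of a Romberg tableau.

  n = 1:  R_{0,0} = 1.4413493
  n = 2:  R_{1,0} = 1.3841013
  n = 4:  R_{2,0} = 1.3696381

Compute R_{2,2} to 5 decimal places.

1.36480

Richardson extrapolation on the trapezoidal column (denominator 4−1=3):
R_{1,1} = 1.3841013 + (1.3841013 − 1.4413493)/3 = 1.3650186
R_{2,1} = (4·1.3696381 − 1.3841013) / 3 = 1.3648170
R_{2,2} = 1.3648170 + (1.3648170 − 1.3650186)/15 = 1.3648036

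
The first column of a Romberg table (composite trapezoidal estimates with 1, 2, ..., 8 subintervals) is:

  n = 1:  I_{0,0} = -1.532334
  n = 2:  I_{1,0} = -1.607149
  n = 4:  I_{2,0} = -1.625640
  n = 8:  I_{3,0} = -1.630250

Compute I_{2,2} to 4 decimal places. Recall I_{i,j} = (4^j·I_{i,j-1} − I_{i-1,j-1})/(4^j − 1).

Richardson extrapolation on the trapezoidal column (denominator 4−1=3):
I_{1,1} = -1.607149 + (-1.607149 − (-1.532334))/3 = -1.632087
I_{2,1} = -1.625640 + (-1.625640 − (-1.607149))/3 = -1.631804
I_{2,2} = -1.631804 + (-1.631804 − (-1.632087))/15 = -1.631785

-1.6318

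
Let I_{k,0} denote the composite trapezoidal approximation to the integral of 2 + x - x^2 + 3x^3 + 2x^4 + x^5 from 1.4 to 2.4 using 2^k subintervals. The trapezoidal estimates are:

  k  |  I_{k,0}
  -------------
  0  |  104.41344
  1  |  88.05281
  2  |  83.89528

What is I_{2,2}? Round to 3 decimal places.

82.503

Richardson extrapolation on the trapezoidal column (denominator 4−1=3):
I_{1,1} = 88.05281 + (88.05281 − 104.41344)/3 = 82.59927
I_{2,1} = 83.89528 + (83.89528 − 88.05281)/3 = 82.50944
I_{2,2} = 82.50944 + (82.50944 − 82.59927)/15 = 82.50345
(Column j=1 coincides with Simpson's rule on the same nodes.)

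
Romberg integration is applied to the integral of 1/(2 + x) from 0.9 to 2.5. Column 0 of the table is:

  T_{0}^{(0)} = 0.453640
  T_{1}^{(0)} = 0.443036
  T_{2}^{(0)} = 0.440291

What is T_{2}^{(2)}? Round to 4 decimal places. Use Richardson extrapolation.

T_{1}^{(1)} = (4·0.443036 − 0.453640) / 3 = 0.439501
T_{2}^{(1)} = (4·0.440291 − 0.443036) / 3 = 0.439376
T_{2}^{(2)} = (16·0.439376 − 0.439501) / 15 = 0.439368

0.4394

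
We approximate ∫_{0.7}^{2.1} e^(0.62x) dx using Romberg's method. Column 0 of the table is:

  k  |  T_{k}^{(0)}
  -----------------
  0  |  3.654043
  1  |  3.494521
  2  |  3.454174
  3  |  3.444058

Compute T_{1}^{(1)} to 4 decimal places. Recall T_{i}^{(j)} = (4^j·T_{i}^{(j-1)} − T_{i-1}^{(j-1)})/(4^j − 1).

3.4413

Richardson extrapolation on the trapezoidal column (denominator 4−1=3):
T_{1}^{(1)} = (4·3.494521 − 3.654043) / 3 = 3.441347
(Column j=1 coincides with Simpson's rule on the same nodes.)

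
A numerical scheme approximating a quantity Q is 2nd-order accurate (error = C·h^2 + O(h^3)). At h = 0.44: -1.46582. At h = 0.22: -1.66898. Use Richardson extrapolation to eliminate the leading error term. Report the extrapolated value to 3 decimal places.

The leading error scales as h^2; refining by a factor of 2 reduces it by 2^2 = 4.
Extrapolated value = (4·A(h/2) − A(h)) / (4 − 1)
= (4·(-1.66898) − (-1.46582)) / 3
= -5.21010 / 3 = -1.73670

-1.737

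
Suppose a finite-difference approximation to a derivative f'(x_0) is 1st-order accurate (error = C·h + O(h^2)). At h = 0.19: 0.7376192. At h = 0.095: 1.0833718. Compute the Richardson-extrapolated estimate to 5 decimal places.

The leading error scales as h; refining by a factor of 2 reduces it by 2^1 = 2.
Extrapolated value = (2·A(h/2) − A(h)) / (2 − 1)
= (2·1.0833718 − 0.7376192) / 1
= 1.4291244 / 1 = 1.4291244

1.42912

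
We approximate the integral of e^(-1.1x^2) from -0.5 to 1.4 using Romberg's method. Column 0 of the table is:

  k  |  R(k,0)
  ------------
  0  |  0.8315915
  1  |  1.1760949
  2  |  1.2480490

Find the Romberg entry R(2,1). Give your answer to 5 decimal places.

1.27203

Richardson extrapolation on the trapezoidal column (denominator 4−1=3):
R(2,1) = 1.2480490 + (1.2480490 − 1.1760949)/3 = 1.2720337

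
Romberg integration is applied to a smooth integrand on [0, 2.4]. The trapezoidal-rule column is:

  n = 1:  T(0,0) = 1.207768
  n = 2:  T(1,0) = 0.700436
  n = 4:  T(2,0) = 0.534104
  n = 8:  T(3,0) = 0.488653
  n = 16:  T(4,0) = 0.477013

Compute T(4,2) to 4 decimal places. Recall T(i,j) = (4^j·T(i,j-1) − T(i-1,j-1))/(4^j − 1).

0.4731

Richardson extrapolation on the trapezoidal column (denominator 4−1=3):
T(3,1) = 0.488653 + (0.488653 − 0.534104)/3 = 0.473503
T(4,1) = (4·0.477013 − 0.488653) / 3 = 0.473133
T(4,2) = 0.473133 + (0.473133 − 0.473503)/15 = 0.473108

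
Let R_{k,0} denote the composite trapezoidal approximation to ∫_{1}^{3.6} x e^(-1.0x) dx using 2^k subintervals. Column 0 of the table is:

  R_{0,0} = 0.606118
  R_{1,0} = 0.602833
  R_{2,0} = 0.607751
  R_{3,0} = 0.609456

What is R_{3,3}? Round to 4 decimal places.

R_{1,1} = 0.602833 + (0.602833 − 0.606118)/3 = 0.601738
R_{2,1} = (4·0.607751 − 0.602833) / 3 = 0.609390
R_{3,1} = (4·0.609456 − 0.607751) / 3 = 0.610024
R_{2,2} = 0.609390 + (0.609390 − 0.601738)/15 = 0.609900
R_{3,2} = 0.610024 + (0.610024 − 0.609390)/15 = 0.610066
R_{3,3} = 0.610066 + (0.610066 − 0.609900)/63 = 0.610069

0.6101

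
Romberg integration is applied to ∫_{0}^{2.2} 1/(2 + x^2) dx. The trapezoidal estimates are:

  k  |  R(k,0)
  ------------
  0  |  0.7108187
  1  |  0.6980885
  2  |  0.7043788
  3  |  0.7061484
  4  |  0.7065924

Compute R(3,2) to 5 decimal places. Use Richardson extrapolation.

R(2,1) = (4·0.7043788 − 0.6980885) / 3 = 0.7064756
R(3,1) = (4·0.7061484 − 0.7043788) / 3 = 0.7067383
R(3,2) = 0.7067383 + (0.7067383 − 0.7064756)/15 = 0.7067558
(Column j=1 coincides with Simpson's rule on the same nodes.)

0.70676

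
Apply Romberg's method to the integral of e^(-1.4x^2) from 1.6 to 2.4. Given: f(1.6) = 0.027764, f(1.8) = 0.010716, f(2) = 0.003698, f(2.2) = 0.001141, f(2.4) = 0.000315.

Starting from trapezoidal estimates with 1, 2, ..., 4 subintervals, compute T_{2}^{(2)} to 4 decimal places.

T_{0}^{(0)} (trapezoid, 1 panel, h=0.8000): 0.011232
T_{1}^{(0)} (trapezoid, 2 panels, h=0.4000): 0.007095
T_{2}^{(0)} (trapezoid, 4 panels, h=0.2000): 0.005919
T_{1}^{(1)} = 0.007095 + (0.007095 − 0.011232)/3 = 0.005716
T_{2}^{(1)} = 0.005919 + (0.005919 − 0.007095)/3 = 0.005527
T_{2}^{(2)} = 0.005527 + (0.005527 − 0.005716)/15 = 0.005514

0.0055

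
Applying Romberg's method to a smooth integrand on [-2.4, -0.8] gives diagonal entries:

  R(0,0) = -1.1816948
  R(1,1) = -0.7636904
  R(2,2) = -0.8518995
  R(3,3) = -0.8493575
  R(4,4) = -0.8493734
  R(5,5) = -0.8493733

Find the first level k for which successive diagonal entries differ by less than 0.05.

k = 3

|R(1,1) − R(0,0)| = 0.4180044 ≥ 0.05
|R(2,2) − R(1,1)| = 0.0882091 ≥ 0.05
|R(3,3) − R(2,2)| = 0.0025420 < 0.05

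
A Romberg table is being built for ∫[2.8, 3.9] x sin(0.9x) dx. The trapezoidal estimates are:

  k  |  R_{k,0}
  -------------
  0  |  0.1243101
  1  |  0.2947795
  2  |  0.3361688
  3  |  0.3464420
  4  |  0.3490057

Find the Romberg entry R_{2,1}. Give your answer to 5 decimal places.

Richardson extrapolation on the trapezoidal column (denominator 4−1=3):
R_{2,1} = 0.3361688 + (0.3361688 − 0.2947795)/3 = 0.3499652

0.34997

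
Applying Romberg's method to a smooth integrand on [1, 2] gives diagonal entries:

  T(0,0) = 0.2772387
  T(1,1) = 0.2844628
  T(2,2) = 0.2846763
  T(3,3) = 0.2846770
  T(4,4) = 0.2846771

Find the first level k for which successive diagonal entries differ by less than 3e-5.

|T(1,1) − T(0,0)| = 0.0072241 ≥ 3e-5
|T(2,2) − T(1,1)| = 0.0002135 ≥ 3e-5
|T(3,3) − T(2,2)| = 0.0000007 < 3e-5

k = 3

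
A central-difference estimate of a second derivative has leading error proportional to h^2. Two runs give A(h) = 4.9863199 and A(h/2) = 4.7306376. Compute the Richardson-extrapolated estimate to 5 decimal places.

4.64541

The leading error scales as h^2; refining by a factor of 2 reduces it by 2^2 = 4.
Extrapolated value = (4·A(h/2) − A(h)) / (4 − 1)
= (4·4.7306376 − 4.9863199) / 3
= 13.9362305 / 3 = 4.6454102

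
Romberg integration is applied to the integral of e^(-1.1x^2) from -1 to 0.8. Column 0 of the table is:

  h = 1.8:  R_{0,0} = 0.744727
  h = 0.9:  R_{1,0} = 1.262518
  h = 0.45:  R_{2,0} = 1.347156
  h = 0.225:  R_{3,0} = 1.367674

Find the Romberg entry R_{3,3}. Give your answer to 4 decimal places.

1.3745

Richardson extrapolation on the trapezoidal column (denominator 4−1=3):
R_{1,1} = (4·1.262518 − 0.744727) / 3 = 1.435115
R_{2,1} = 1.347156 + (1.347156 − 1.262518)/3 = 1.375369
R_{3,1} = (4·1.367674 − 1.347156) / 3 = 1.374513
R_{2,2} = 1.375369 + (1.375369 − 1.435115)/15 = 1.371386
R_{3,2} = (16·1.374513 − 1.375369) / 15 = 1.374456
R_{3,3} = (64·1.374456 − 1.371386) / 63 = 1.374505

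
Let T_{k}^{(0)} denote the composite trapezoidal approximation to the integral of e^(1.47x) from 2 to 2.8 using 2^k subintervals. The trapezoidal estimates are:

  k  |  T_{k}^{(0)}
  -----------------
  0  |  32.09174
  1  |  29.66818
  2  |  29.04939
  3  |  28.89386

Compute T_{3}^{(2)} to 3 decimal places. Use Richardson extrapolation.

T_{2}^{(1)} = 29.04939 + (29.04939 − 29.66818)/3 = 28.84313
T_{3}^{(1)} = (4·28.89386 − 29.04939) / 3 = 28.84202
T_{3}^{(2)} = (16·28.84202 − 28.84313) / 15 = 28.84195
(Column j=1 coincides with Simpson's rule on the same nodes.)

28.842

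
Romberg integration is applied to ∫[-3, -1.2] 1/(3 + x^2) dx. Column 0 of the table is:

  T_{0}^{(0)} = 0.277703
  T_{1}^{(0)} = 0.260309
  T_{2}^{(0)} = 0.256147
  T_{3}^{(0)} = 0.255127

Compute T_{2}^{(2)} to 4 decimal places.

Richardson extrapolation on the trapezoidal column (denominator 4−1=3):
T_{1}^{(1)} = 0.260309 + (0.260309 − 0.277703)/3 = 0.254511
T_{2}^{(1)} = (4·0.256147 − 0.260309) / 3 = 0.254760
T_{2}^{(2)} = 0.254760 + (0.254760 − 0.254511)/15 = 0.254777

0.2548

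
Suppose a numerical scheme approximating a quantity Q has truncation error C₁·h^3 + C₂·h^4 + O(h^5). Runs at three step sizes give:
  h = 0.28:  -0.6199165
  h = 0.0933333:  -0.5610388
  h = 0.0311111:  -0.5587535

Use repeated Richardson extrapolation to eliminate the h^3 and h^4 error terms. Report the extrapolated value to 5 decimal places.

First eliminate the h^3 term (factor 3^3 = 27):
  B₁ = (27·(-0.5610388) − (-0.6199165))/26 = -0.5587743
  B₂ = (27·(-0.5587535) − (-0.5610388))/26 = -0.5586656
Then eliminate the h^4 term (factor 3^4 = 81):
  (81·(-0.5586656) − (-0.5587743))/80 = -0.5586642

-0.55866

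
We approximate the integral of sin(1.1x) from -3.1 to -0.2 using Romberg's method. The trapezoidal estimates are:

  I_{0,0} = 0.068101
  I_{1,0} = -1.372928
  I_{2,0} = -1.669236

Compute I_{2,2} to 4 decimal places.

-1.7623

Richardson extrapolation on the trapezoidal column (denominator 4−1=3):
I_{1,1} = (4·(-1.372928) − 0.068101) / 3 = -1.853271
I_{2,1} = (4·(-1.669236) − (-1.372928)) / 3 = -1.768005
I_{2,2} = (16·(-1.768005) − (-1.853271)) / 15 = -1.762321
(Column j=1 coincides with Simpson's rule on the same nodes.)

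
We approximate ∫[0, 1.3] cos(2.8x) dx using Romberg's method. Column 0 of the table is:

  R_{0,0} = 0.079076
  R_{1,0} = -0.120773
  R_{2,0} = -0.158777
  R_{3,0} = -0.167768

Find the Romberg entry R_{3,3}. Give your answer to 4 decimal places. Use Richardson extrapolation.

R_{1,1} = (4·(-0.120773) − 0.079076) / 3 = -0.187389
R_{2,1} = (4·(-0.158777) − (-0.120773)) / 3 = -0.171445
R_{3,1} = (4·(-0.167768) − (-0.158777)) / 3 = -0.170765
R_{2,2} = (16·(-0.171445) − (-0.187389)) / 15 = -0.170382
R_{3,2} = (16·(-0.170765) − (-0.171445)) / 15 = -0.170720
R_{3,3} = -0.170720 + (-0.170720 − (-0.170382))/63 = -0.170725
(Column j=1 coincides with Simpson's rule on the same nodes.)

-0.1707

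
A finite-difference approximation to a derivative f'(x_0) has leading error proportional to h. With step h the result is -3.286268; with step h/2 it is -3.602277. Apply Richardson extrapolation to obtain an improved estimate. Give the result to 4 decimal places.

The leading error scales as h; refining by a factor of 2 reduces it by 2^1 = 2.
Extrapolated value = (2·A(h/2) − A(h)) / (2 − 1)
= (2·(-3.602277) − (-3.286268)) / 1
= -3.918286 / 1 = -3.918286

-3.9183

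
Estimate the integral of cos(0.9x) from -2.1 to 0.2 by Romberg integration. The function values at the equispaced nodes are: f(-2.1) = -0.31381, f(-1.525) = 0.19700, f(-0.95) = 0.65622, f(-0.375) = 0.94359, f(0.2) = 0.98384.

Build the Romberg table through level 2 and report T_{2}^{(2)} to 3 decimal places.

T_{0}^{(0)} (trapezoid, 1 panel, h=2.3000): 0.77053
T_{1}^{(0)} (trapezoid, 2 panels, h=1.1500): 1.13992
T_{2}^{(0)} (trapezoid, 4 panels, h=0.5750): 1.22580
T_{1}^{(1)} = 1.13992 + (1.13992 − 0.77053)/3 = 1.26305
T_{2}^{(1)} = 1.22580 + (1.22580 − 1.13992)/3 = 1.25443
T_{2}^{(2)} = 1.25443 + (1.25443 − 1.26305)/15 = 1.25386

1.254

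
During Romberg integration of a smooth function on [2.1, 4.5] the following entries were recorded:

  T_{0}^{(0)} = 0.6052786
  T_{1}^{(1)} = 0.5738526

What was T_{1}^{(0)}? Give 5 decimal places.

0.58171

From T_{1}^{(1)} = (4·T_{1}^{(0)} − T_{0}^{(0)})/3, solve for T_{1}^{(0)}:
4·T_{1}^{(0)} = 3·0.5738526 + 0.6052786 = 2.3268364
T_{1}^{(0)} = 0.5817091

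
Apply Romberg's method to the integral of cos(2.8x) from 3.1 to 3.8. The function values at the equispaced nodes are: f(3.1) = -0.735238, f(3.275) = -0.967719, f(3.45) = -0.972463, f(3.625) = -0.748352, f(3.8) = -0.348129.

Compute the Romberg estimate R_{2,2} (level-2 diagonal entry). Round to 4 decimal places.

-0.5769

R_{0,0} (trapezoid, 1 panel, h=0.7000): -0.379178
R_{1,0} (trapezoid, 2 panels, h=0.3500): -0.529951
R_{2,0} (trapezoid, 4 panels, h=0.1750): -0.565288
R_{1,1} = -0.529951 + (-0.529951 − (-0.379178))/3 = -0.580209
R_{2,1} = -0.565288 + (-0.565288 − (-0.529951))/3 = -0.577067
R_{2,2} = -0.577067 + (-0.577067 − (-0.580209))/15 = -0.576858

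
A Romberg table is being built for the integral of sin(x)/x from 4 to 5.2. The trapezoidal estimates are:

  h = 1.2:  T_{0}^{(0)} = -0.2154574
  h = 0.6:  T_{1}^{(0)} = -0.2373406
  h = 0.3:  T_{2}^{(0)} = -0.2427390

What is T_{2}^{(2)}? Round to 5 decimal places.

-0.24453

Richardson extrapolation on the trapezoidal column (denominator 4−1=3):
T_{1}^{(1)} = (4·(-0.2373406) − (-0.2154574)) / 3 = -0.2446350
T_{2}^{(1)} = -0.2427390 + (-0.2427390 − (-0.2373406))/3 = -0.2445385
T_{2}^{(2)} = -0.2445385 + (-0.2445385 − (-0.2446350))/15 = -0.2445321
(Column j=1 coincides with Simpson's rule on the same nodes.)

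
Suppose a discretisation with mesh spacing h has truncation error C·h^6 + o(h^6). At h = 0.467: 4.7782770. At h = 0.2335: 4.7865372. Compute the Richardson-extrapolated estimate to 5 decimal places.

4.78667

The leading error scales as h^6; refining by a factor of 2 reduces it by 2^6 = 64.
Extrapolated value = (64·A(h/2) − A(h)) / (64 − 1)
= (64·4.7865372 − 4.7782770) / 63
= 301.5601038 / 63 = 4.7866683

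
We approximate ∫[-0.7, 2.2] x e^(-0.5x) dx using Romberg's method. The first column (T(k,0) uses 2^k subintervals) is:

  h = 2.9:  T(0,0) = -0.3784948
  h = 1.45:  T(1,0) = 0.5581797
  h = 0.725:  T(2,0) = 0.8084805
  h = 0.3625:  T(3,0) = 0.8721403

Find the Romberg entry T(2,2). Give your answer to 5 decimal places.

T(1,1) = 0.5581797 + (0.5581797 − (-0.3784948))/3 = 0.8704045
T(2,1) = (4·0.8084805 − 0.5581797) / 3 = 0.8919141
T(2,2) = 0.8919141 + (0.8919141 − 0.8704045)/15 = 0.8933481

0.89335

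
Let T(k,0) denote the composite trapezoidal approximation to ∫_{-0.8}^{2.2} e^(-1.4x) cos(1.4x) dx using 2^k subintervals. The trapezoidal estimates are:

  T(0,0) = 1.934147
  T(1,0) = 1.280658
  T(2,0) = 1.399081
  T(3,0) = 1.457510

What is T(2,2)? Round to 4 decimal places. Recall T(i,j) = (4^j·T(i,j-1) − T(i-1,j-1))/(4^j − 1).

Richardson extrapolation on the trapezoidal column (denominator 4−1=3):
T(1,1) = (4·1.280658 − 1.934147) / 3 = 1.062828
T(2,1) = (4·1.399081 − 1.280658) / 3 = 1.438555
T(2,2) = 1.438555 + (1.438555 − 1.062828)/15 = 1.463603

1.4636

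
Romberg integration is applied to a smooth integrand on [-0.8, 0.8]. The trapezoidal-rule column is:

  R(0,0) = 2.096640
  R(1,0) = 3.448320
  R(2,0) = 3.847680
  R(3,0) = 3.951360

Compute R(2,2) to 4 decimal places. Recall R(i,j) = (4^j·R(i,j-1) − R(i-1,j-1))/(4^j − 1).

3.9863

Richardson extrapolation on the trapezoidal column (denominator 4−1=3):
R(1,1) = 3.448320 + (3.448320 − 2.096640)/3 = 3.898880
R(2,1) = 3.847680 + (3.847680 − 3.448320)/3 = 3.980800
R(2,2) = 3.980800 + (3.980800 − 3.898880)/15 = 3.986261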